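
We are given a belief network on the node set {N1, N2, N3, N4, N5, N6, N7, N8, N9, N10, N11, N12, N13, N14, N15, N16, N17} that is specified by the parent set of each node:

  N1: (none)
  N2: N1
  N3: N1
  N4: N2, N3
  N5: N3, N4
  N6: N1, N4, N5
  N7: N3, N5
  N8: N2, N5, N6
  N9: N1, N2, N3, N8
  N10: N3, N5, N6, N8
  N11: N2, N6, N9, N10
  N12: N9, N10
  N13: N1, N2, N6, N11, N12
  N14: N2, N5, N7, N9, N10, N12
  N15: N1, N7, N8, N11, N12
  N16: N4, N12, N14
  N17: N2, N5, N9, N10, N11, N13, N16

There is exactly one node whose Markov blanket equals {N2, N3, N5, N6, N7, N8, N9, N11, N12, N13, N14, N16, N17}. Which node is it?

The target node must have every member of {N2, N3, N5, N6, N7, N8, N9, N11, N12, N13, N14, N16, N17} as a parent, child, or co-parent, and no others.
Parents of N10: N3, N5, N6, N8; children: N11, N12, N14, N17; co-parents: N2, N5, N6, N7, N9, N11, N12, N13, N16.
These exactly cover the given set, so the node is N10.

N10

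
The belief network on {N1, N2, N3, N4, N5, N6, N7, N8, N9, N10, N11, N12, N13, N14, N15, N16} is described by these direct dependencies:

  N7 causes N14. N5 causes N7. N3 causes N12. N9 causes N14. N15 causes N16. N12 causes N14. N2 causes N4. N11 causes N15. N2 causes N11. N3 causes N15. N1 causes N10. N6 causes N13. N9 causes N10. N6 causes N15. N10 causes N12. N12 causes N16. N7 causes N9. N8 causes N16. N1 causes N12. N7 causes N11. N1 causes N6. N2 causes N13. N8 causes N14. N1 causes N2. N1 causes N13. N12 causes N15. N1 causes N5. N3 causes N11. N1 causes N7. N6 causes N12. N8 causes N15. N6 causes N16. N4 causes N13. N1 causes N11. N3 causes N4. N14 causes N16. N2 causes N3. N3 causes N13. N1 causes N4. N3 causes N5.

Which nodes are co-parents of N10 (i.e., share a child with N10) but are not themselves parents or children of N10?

{N3, N6}

Children of N10: N12.
  N12: N1, N3, N6
Excluding nodes already adjacent to N10 (N1, N9, N12), the co-parent-only contribution is {N3, N6}.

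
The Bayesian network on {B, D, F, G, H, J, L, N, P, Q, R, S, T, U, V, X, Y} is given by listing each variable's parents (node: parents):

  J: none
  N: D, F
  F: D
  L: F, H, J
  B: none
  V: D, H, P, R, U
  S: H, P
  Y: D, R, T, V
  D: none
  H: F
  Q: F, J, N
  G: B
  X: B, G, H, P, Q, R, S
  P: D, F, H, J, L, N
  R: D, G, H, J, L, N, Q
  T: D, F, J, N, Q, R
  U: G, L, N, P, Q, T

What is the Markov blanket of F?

{D, H, J, L, N, P, Q, R, T}

Recall MB(v) = parents ∪ children ∪ spouses, where spouses are the other parents of v's children.
F has children H, L, N, P, Q, T.
F's parents: D.
Co-parents of F (other parents of its children):
  H has no other parent.
  parents(L) \ {F} = {H, J}.
  parents(N) \ {F} = {D}.
  P also has parents D, H, J, L, N.
  Q also has parents J, N.
  parents(T) \ {F} = {D, J, N, Q, R}.
So the Markov blanket of F is {D, H, J, L, N, P, Q, R, T}.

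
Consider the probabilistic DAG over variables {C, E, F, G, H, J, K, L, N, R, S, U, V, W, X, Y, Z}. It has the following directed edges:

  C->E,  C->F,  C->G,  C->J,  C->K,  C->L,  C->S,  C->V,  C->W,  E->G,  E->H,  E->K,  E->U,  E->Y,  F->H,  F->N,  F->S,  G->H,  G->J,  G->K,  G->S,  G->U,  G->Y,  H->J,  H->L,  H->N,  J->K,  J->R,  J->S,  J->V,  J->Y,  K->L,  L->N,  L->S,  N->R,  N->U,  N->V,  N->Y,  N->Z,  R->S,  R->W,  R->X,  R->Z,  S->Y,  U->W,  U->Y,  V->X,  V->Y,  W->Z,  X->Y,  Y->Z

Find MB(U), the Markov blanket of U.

{C, E, G, J, N, R, S, V, W, X, Y}

Parents of U: E, G, N.
U has children W, Y.
Other parents of U's children:
  parents(W) \ {U} = {C, R}.
  parents(Y) \ {U} = {E, G, J, N, S, V, X}.
Taking the union gives {C, E, G, J, N, R, S, V, W, X, Y}.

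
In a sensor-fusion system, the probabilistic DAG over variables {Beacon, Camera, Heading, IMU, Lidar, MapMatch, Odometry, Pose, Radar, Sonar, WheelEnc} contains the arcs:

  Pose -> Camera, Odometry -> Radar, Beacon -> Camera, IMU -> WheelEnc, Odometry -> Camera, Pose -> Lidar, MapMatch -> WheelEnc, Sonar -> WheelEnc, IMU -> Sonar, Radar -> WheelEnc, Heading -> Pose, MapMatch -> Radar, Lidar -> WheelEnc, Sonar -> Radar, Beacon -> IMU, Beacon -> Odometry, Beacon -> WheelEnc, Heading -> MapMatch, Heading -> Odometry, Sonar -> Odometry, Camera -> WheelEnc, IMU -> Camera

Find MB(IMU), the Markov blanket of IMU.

{Beacon, Camera, Lidar, MapMatch, Odometry, Pose, Radar, Sonar, WheelEnc}

Recall MB(v) = parents ∪ children ∪ spouses, where spouses are the other parents of v's children.
IMU's parents: Beacon.
Ch(IMU) = {Camera, Sonar, WheelEnc}.
Co-parents of IMU (other parents of its children):
  Sonar: —
  Camera: Beacon, Odometry, Pose
  WheelEnc: Beacon, Camera, Lidar, MapMatch, Radar, Sonar
So the Markov blanket of IMU is {Beacon, Camera, Lidar, MapMatch, Odometry, Pose, Radar, Sonar, WheelEnc}.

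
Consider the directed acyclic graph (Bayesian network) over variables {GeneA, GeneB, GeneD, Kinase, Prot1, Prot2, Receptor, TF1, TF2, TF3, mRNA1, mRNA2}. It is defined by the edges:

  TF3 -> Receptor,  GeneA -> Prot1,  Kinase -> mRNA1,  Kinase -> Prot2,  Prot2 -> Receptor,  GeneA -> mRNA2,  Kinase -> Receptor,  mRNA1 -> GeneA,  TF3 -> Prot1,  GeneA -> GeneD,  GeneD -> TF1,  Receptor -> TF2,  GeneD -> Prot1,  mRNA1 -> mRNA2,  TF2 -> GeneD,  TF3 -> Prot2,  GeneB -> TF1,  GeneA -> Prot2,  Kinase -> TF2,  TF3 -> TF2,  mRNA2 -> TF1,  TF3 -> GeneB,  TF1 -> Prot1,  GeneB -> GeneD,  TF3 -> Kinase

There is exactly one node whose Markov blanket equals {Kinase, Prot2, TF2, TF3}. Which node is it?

Receptor

The target node must have every member of {Kinase, Prot2, TF2, TF3} as a parent, child, or co-parent, and no others.
Parents of Receptor: Kinase, Prot2, TF3; children: TF2; co-parents: Kinase, TF3.
These exactly cover the given set, so the node is Receptor.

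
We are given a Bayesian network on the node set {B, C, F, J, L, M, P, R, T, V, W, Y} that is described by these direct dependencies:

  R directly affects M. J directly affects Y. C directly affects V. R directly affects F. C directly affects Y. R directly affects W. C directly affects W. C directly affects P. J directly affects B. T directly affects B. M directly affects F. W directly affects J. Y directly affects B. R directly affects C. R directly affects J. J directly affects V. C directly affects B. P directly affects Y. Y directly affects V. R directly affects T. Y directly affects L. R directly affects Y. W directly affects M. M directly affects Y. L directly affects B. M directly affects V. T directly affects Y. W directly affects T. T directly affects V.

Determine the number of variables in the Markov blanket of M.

The Markov blanket of a node is its parents, its children, and the other parents of its children.
Pa(M) = {R, W}.
Ch(M) = {F, V, Y}.
Parents of each child, excluding M:
  Y: C, J, P, R, T
  F: R
  V: C, J, T, Y
MB(M) = {C, F, J, P, R, T, V, W, Y}, which has 9 nodes.

9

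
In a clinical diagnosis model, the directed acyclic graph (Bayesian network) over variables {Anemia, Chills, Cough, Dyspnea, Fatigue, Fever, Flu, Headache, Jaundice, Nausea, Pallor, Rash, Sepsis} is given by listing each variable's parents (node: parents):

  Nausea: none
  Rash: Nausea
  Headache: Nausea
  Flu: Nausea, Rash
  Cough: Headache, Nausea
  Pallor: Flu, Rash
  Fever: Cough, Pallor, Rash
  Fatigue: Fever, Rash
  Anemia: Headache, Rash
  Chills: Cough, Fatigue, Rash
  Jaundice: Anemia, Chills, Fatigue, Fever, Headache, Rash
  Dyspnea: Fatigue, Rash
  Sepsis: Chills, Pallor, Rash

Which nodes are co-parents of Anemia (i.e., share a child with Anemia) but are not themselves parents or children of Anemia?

{Chills, Fatigue, Fever}

Children of Anemia: Jaundice.
  Jaundice also has parents Chills, Fatigue, Fever, Headache, Rash.
Excluding nodes already adjacent to Anemia (Headache, Jaundice, Rash), the co-parent-only contribution is {Chills, Fatigue, Fever}.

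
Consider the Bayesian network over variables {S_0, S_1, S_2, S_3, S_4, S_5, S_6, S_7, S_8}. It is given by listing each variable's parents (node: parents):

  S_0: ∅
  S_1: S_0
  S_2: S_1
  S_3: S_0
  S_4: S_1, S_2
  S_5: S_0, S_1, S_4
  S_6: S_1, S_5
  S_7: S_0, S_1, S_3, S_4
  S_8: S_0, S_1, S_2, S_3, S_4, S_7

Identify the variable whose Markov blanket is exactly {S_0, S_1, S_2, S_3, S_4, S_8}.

S_7

The target node must have every member of {S_0, S_1, S_2, S_3, S_4, S_8} as a parent, child, or co-parent, and no others.
Parents of S_7: S_0, S_1, S_3, S_4; children: S_8; co-parents: S_0, S_1, S_2, S_3, S_4.
These exactly cover the given set, so the node is S_7.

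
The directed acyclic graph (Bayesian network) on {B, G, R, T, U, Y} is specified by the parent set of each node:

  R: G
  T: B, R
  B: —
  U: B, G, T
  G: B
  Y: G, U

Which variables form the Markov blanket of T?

Ch(T) = {U}.
T has parents B, R.
For each child, the remaining parents (spouses of T):
  U: B, G
Taking the union gives {B, G, R, U}.

{B, G, R, U}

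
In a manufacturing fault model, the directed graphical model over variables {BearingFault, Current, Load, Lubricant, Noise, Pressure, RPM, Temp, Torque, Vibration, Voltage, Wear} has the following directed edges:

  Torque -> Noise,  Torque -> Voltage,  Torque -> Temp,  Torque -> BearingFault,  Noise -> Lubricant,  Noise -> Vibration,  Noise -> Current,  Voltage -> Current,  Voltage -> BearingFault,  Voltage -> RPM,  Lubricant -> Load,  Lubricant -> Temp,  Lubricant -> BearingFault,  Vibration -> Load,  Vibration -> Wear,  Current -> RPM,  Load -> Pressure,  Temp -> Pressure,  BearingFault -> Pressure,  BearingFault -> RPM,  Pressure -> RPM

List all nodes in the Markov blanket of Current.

{BearingFault, Noise, Pressure, RPM, Voltage}

By definition, MB(Current) is built from Current's parents, Current's children, and the co-parents of Current.
Children of Current: RPM.
Pa(Current) = {Noise, Voltage}.
Co-parents of Current (other parents of its children):
  RPM: BearingFault, Pressure, Voltage
Union: {Noise, Voltage} ∪ {RPM} ∪ {BearingFault, Pressure, Voltage} = {BearingFault, Noise, Pressure, RPM, Voltage}.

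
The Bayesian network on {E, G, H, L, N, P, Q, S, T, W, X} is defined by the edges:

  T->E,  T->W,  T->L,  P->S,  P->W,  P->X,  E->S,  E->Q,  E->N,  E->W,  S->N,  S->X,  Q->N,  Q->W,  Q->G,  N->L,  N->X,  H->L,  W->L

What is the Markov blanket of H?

{L, N, T, W}

The Markov blanket of a node is its parents, its children, and the other parents of its children.
H's parents: none.
H's children: L.
Parents of each child, excluding H:
  L: N, T, W
So the Markov blanket of H is {L, N, T, W}.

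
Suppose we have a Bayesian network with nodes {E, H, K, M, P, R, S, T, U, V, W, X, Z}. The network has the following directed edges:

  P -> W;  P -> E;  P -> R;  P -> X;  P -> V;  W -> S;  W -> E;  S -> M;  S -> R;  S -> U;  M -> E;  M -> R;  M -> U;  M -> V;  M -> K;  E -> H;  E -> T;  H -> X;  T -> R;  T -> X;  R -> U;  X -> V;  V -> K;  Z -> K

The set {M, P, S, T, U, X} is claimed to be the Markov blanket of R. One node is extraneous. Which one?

By definition, MB(R) is built from R's parents, R's children, and the co-parents of R.
Parents of R: M, P, S, T.
Children of R: U.
Parents of each child, excluding R:
  parents(U) \ {R} = {M, S}.
MB(R) = {M, P, S, T, U}.
X is neither a parent, child, nor co-parent of R, so it does not belong.

X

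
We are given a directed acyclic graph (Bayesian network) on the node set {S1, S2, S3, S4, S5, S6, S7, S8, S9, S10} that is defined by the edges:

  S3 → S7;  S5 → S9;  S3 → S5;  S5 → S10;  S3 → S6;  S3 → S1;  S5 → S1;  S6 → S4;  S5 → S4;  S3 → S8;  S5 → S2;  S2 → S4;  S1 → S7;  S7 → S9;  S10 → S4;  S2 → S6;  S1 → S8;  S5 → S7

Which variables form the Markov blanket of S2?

By definition, MB(S2) is built from S2's parents, S2's children, and the co-parents of S2.
Parents of S2: S5.
Ch(S2) = {S4, S6}.
Other parents of S2's children:
  S6's other parent is S3.
  S4's other parents are S5, S6, S10.
MB(S2) = {S3, S4, S5, S6, S10}.

{S3, S4, S5, S6, S10}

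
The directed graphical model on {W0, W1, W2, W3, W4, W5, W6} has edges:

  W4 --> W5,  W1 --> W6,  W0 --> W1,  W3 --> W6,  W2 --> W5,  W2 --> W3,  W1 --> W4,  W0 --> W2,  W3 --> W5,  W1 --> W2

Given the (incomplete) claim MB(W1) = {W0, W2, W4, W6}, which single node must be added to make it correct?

By definition, MB(W1) is built from W1's parents, W1's children, and the co-parents of W1.
W1's parents: W0.
W1 has children W2, W4, W6.
Co-parents of W1 (other parents of its children):
  W2: W0
  W4: —
  W6: W3
MB(W1) = {W0, W2, W3, W4, W6}.
Comparing with the claimed set, W3 is missing.

W3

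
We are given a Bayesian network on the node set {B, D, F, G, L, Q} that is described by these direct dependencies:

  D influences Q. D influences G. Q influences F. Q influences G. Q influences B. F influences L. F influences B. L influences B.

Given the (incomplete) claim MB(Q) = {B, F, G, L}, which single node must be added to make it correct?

By definition, MB(Q) is built from Q's parents, Q's children, and the co-parents of Q.
Q has parent D.
Ch(Q) = {B, F, G}.
For each child, the remaining parents (spouses of Q):
  F: —
  G: D
  B: F, L
MB(Q) = {B, D, F, G, L}.
Comparing with the claimed set, D is missing.

D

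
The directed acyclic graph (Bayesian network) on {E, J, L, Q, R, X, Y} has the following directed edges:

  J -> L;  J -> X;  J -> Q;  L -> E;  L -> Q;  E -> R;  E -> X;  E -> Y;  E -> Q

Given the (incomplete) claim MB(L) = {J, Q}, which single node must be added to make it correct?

L's parents: J.
L's children: E, Q.
For each child, the remaining parents (spouses of L):
  E: —
  Q: E, J
MB(L) = {E, J, Q}.
Comparing with the claimed set, E is missing.

E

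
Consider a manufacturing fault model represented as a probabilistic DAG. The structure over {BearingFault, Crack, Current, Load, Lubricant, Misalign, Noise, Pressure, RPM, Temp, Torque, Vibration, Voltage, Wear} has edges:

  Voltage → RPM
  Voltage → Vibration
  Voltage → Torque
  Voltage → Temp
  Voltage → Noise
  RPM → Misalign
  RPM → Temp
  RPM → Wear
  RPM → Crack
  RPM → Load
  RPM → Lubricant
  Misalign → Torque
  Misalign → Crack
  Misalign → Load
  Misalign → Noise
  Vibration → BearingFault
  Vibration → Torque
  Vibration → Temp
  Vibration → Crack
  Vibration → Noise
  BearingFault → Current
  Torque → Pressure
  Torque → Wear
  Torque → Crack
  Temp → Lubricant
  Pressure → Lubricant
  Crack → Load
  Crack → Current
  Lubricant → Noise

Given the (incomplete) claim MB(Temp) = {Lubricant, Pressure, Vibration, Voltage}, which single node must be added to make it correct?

RPM

Parents of Temp: RPM, Vibration, Voltage.
Ch(Temp) = {Lubricant}.
Parents of each child, excluding Temp:
  Lubricant: Pressure, RPM
MB(Temp) = {Lubricant, Pressure, RPM, Vibration, Voltage}.
Comparing with the claimed set, RPM is missing.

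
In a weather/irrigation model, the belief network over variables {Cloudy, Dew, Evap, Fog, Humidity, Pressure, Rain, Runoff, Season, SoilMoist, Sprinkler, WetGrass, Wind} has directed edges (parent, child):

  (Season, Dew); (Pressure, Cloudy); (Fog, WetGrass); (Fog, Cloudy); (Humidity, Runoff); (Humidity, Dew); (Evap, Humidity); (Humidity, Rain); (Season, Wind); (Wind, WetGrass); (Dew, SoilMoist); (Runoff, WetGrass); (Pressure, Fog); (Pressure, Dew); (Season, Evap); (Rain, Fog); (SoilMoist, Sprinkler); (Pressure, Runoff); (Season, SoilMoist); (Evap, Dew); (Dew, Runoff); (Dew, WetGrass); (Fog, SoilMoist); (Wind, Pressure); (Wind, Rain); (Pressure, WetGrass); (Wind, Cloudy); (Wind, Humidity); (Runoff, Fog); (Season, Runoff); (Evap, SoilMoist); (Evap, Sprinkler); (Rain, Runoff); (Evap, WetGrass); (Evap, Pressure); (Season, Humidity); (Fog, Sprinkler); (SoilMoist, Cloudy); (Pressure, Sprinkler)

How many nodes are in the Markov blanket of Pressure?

12

Pressure has parents Evap, Wind.
Children of Pressure: Cloudy, Dew, Fog, Runoff, Sprinkler, WetGrass.
Other parents of Pressure's children:
  Dew's other parents are Evap, Humidity, Season.
  Runoff also has parents Dew, Humidity, Rain, Season.
  Fog also has parents Rain, Runoff.
  parents(WetGrass) \ {Pressure} = {Dew, Evap, Fog, Runoff, Wind}.
  Sprinkler's other parents are Evap, Fog, SoilMoist.
  Cloudy's other parents are Fog, SoilMoist, Wind.
MB(Pressure) = {Cloudy, Dew, Evap, Fog, Humidity, Rain, Runoff, Season, SoilMoist, Sprinkler, WetGrass, Wind}, which has 12 nodes.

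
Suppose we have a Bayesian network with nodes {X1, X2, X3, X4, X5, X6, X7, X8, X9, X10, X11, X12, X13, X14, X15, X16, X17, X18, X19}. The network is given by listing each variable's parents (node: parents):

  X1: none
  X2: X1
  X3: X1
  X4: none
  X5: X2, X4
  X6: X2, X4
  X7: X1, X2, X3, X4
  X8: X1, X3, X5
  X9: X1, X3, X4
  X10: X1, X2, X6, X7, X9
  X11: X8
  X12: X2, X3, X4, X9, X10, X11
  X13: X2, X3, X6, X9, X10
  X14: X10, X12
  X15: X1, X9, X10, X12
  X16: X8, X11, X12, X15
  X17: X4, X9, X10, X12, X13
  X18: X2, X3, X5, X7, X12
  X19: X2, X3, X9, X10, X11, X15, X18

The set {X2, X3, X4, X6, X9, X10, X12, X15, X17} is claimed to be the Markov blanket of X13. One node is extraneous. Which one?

X15

Recall MB(v) = parents ∪ children ∪ spouses, where spouses are the other parents of v's children.
X13 has parents X2, X3, X6, X9, X10.
Children of X13: X17.
Co-parents of X13 (other parents of its children):
  X17: X4, X9, X10, X12
MB(X13) = {X2, X3, X4, X6, X9, X10, X12, X17}.
X15 is neither a parent, child, nor co-parent of X13, so it does not belong.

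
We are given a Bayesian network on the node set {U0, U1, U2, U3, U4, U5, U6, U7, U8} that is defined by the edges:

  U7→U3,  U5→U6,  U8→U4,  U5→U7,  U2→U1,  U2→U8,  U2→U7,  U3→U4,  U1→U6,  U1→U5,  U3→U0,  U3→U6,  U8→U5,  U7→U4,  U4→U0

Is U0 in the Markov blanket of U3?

Yes

U0 is a child of U3.
So U0 ∈ MB(U3).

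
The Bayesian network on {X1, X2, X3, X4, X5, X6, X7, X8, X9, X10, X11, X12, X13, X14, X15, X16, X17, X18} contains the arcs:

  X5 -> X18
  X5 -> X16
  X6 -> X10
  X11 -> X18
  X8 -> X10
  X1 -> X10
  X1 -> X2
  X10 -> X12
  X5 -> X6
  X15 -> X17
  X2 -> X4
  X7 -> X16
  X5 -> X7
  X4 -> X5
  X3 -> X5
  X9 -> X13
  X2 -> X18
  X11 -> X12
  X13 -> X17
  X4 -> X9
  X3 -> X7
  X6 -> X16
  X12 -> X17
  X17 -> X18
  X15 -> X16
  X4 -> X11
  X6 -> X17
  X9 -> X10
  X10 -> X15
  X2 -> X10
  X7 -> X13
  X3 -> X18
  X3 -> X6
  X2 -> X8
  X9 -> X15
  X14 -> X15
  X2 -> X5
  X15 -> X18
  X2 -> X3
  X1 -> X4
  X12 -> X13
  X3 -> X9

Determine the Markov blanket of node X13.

A node's Markov blanket = Pa ∪ Ch ∪ (parents of Ch other than the node itself).
X13's parents: X7, X9, X12.
X13 has child X17.
For each child, the remaining parents (spouses of X13):
  parents(X17) \ {X13} = {X6, X12, X15}.
Taking the union gives {X6, X7, X9, X12, X15, X17}.

{X6, X7, X9, X12, X15, X17}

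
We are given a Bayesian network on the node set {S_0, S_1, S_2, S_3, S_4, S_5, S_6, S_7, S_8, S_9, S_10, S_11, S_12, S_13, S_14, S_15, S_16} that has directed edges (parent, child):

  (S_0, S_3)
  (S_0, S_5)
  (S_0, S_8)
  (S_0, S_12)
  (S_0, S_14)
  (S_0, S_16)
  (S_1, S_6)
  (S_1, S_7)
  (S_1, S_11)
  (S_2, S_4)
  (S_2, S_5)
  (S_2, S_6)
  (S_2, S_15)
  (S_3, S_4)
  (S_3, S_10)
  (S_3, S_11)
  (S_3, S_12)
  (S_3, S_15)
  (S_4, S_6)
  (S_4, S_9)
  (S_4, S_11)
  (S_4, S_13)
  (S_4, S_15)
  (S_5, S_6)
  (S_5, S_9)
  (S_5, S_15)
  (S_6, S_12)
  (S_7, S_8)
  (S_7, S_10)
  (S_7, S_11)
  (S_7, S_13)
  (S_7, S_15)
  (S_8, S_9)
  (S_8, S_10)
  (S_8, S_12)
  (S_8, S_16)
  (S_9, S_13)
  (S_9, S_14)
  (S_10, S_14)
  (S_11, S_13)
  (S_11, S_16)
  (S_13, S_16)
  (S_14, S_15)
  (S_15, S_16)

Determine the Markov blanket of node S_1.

{S_2, S_3, S_4, S_5, S_6, S_7, S_11}

S_1 has children S_6, S_7, S_11.
Pa(S_1) = {}.
Co-parents of S_1 (other parents of its children):
  S_6 also has parents S_2, S_4, S_5.
  S_7 has no other parent.
  S_11 also has parents S_3, S_4, S_7.
Taking the union gives {S_2, S_3, S_4, S_5, S_6, S_7, S_11}.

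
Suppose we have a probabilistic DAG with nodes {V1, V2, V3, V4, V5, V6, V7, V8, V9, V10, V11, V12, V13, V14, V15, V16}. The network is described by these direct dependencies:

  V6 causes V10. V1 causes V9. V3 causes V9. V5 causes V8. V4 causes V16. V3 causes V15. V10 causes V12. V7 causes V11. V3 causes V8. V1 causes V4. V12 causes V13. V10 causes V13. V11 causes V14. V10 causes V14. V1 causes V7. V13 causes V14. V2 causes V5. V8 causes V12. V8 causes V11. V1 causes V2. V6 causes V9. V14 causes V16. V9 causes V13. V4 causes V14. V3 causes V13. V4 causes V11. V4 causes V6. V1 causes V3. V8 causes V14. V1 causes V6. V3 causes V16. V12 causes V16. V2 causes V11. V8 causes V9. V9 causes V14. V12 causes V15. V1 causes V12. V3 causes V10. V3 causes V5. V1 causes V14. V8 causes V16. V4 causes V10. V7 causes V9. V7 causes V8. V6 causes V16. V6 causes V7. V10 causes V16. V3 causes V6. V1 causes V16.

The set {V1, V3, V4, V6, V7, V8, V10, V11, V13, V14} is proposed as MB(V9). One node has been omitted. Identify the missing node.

The Markov blanket of a node is its parents, its children, and the other parents of its children.
V9's parents: V1, V3, V6, V7, V8.
Ch(V9) = {V13, V14}.
Other parents of V9's children:
  V13 also has parents V3, V10, V12.
  parents(V14) \ {V9} = {V1, V4, V8, V10, V11, V13}.
MB(V9) = {V1, V3, V4, V6, V7, V8, V10, V11, V12, V13, V14}.
Comparing with the claimed set, V12 is missing.

V12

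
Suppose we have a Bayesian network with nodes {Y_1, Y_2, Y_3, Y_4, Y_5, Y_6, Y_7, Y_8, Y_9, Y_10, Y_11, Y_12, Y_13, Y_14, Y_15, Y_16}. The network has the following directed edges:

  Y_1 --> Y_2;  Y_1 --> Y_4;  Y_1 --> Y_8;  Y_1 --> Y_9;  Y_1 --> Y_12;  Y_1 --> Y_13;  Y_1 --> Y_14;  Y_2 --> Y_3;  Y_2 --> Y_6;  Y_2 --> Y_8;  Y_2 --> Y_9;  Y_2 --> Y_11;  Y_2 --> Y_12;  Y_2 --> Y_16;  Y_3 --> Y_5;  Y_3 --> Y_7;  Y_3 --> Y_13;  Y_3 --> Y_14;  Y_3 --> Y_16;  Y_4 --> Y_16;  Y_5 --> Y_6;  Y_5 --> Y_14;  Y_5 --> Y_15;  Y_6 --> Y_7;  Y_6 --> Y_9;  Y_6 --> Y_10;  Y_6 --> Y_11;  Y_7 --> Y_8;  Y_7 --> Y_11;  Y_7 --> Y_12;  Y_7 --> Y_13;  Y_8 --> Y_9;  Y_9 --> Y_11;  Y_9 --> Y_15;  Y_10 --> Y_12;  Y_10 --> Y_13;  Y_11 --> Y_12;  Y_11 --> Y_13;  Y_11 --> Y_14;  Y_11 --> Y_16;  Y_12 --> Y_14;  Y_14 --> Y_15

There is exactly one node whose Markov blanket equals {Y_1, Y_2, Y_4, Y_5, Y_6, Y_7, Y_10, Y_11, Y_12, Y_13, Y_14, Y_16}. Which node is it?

Y_3

The target node must have every member of {Y_1, Y_2, Y_4, Y_5, Y_6, Y_7, Y_10, Y_11, Y_12, Y_13, Y_14, Y_16} as a parent, child, or co-parent, and no others.
Parents of Y_3: Y_2; children: Y_5, Y_7, Y_13, Y_14, Y_16; co-parents: Y_1, Y_2, Y_4, Y_5, Y_6, Y_7, Y_10, Y_11, Y_12.
These exactly cover the given set, so the node is Y_3.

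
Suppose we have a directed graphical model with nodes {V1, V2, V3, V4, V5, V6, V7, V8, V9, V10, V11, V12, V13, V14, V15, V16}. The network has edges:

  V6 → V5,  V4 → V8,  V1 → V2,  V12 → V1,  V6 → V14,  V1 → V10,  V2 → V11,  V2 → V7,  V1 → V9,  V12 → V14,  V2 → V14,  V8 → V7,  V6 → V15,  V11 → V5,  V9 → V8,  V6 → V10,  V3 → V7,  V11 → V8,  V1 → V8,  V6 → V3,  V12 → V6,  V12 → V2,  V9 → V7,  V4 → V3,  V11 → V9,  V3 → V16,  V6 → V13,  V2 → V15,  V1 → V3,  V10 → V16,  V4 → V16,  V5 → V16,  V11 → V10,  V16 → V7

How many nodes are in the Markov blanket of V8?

A node's Markov blanket = Pa ∪ Ch ∪ (parents of Ch other than the node itself).
V8 has parents V1, V4, V9, V11.
V8's children: V7.
Parents of each child, excluding V8:
  V7: V2, V3, V9, V16
MB(V8) = {V1, V2, V3, V4, V7, V9, V11, V16}, which has 8 nodes.

8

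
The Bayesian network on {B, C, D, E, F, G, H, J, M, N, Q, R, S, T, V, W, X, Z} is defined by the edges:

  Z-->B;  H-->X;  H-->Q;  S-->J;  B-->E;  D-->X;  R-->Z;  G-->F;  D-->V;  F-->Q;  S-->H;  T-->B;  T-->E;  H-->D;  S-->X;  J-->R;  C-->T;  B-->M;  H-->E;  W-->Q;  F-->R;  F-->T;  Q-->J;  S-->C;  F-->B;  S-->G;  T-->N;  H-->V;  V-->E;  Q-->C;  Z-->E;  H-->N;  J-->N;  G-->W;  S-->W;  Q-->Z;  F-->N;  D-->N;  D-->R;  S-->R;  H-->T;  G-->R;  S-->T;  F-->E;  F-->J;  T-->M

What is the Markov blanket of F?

A node's Markov blanket = Pa ∪ Ch ∪ (parents of Ch other than the node itself).
F has parent G.
F's children: B, E, J, N, Q, R, T.
Parents of each child, excluding F:
  Q also has parents H, W.
  J also has parents Q, S.
  R also has parents D, G, J, S.
  parents(T) \ {F} = {C, H, S}.
  B also has parents T, Z.
  parents(N) \ {F} = {D, H, J, T}.
  E's other parents are B, H, T, V, Z.
MB(F) = {B, C, D, E, G, H, J, N, Q, R, S, T, V, W, Z}.

{B, C, D, E, G, H, J, N, Q, R, S, T, V, W, Z}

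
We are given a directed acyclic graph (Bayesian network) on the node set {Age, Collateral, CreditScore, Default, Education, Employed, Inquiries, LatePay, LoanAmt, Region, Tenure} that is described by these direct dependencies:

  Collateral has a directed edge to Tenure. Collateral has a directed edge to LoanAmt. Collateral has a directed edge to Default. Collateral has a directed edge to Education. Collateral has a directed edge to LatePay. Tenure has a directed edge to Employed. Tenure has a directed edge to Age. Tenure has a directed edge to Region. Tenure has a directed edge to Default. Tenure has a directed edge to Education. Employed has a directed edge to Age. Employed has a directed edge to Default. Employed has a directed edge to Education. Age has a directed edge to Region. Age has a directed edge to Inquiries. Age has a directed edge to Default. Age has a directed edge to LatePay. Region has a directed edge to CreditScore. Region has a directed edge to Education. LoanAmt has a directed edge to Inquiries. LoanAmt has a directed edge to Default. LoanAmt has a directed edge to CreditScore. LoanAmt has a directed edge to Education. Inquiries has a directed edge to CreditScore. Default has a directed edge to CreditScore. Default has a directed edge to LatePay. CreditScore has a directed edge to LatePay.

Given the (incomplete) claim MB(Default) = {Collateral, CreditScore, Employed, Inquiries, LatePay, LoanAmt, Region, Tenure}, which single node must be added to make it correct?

The Markov blanket of a node is its parents, its children, and the other parents of its children.
Parents of Default: Age, Collateral, Employed, LoanAmt, Tenure.
Default's children: CreditScore, LatePay.
For each child, the remaining parents (spouses of Default):
  CreditScore also has parents Inquiries, LoanAmt, Region.
  LatePay also has parents Age, Collateral, CreditScore.
MB(Default) = {Age, Collateral, CreditScore, Employed, Inquiries, LatePay, LoanAmt, Region, Tenure}.
Comparing with the claimed set, Age is missing.

Age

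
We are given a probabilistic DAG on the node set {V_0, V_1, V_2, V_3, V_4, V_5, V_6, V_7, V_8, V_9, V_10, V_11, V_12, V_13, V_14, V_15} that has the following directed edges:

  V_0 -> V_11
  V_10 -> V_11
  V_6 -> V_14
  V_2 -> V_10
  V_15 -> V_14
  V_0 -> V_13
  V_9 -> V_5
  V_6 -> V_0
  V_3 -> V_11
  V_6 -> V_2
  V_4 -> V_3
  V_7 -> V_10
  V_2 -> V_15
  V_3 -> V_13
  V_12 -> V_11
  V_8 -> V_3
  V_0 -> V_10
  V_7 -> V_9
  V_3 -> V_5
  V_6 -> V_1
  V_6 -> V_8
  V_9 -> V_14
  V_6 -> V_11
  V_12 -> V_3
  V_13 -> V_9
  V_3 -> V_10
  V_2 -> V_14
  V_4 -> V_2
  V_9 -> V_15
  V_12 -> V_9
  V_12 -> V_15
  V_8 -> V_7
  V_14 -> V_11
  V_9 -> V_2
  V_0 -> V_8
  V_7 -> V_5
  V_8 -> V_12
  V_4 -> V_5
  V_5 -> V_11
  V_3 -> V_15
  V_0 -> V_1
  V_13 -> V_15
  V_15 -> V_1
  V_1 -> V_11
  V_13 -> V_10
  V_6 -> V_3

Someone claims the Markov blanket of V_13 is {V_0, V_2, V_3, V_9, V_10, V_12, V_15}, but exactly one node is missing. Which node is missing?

V_7

Recall MB(v) = parents ∪ children ∪ spouses, where spouses are the other parents of v's children.
Ch(V_13) = {V_9, V_10, V_15}.
V_13 has parents V_0, V_3.
Parents of each child, excluding V_13:
  parents(V_9) \ {V_13} = {V_7, V_12}.
  parents(V_10) \ {V_13} = {V_0, V_2, V_3, V_7}.
  V_15 also has parents V_2, V_3, V_9, V_12.
MB(V_13) = {V_0, V_2, V_3, V_7, V_9, V_10, V_12, V_15}.
Comparing with the claimed set, V_7 is missing.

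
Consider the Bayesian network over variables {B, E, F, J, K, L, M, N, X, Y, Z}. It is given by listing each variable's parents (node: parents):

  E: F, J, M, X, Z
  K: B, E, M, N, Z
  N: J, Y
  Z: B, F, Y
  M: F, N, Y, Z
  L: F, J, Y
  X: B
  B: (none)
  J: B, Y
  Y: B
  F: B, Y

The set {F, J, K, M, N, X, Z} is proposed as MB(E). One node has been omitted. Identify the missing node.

E's children: K.
Parents of E: F, J, M, X, Z.
Other parents of E's children:
  K also has parents B, M, N, Z.
MB(E) = {B, F, J, K, M, N, X, Z}.
Comparing with the claimed set, B is missing.

B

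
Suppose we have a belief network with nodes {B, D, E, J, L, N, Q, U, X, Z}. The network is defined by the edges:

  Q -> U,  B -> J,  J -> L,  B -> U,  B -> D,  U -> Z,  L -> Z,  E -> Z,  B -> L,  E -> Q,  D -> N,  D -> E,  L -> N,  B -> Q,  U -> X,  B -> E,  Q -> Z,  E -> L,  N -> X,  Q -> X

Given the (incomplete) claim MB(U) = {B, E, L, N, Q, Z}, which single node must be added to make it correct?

A node's Markov blanket = Pa ∪ Ch ∪ (parents of Ch other than the node itself).
Children of U: X, Z.
U's parents: B, Q.
For each child, the remaining parents (spouses of U):
  X: N, Q
  Z: E, L, Q
MB(U) = {B, E, L, N, Q, X, Z}.
Comparing with the claimed set, X is missing.

X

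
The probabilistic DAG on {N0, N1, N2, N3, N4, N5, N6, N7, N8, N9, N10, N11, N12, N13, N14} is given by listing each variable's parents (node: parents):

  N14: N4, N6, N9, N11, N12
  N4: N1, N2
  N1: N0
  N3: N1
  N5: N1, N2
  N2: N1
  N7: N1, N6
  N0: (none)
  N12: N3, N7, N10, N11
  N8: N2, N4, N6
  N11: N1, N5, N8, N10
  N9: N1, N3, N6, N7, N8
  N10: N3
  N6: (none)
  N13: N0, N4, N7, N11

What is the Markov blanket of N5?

Recall MB(v) = parents ∪ children ∪ spouses, where spouses are the other parents of v's children.
N5 has parents N1, N2.
Children of N5: N11.
Other parents of N5's children:
  parents(N11) \ {N5} = {N1, N8, N10}.
Taking the union gives {N1, N2, N8, N10, N11}.

{N1, N2, N8, N10, N11}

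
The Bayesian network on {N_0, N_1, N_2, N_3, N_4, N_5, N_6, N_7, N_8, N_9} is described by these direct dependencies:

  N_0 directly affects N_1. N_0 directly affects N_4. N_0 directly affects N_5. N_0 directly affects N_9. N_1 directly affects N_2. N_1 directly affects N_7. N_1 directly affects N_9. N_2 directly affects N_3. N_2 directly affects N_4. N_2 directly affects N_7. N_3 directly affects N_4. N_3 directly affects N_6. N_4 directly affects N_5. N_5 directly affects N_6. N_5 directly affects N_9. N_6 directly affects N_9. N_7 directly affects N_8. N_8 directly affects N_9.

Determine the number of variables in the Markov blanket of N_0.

A node's Markov blanket = Pa ∪ Ch ∪ (parents of Ch other than the node itself).
N_0's parents: none.
Ch(N_0) = {N_1, N_4, N_5, N_9}.
Co-parents of N_0 (other parents of its children):
  N_1: no additional parents.
  parents(N_4) \ {N_0} = {N_2, N_3}.
  N_5's other parent is N_4.
  N_9's other parents are N_1, N_5, N_6, N_8.
MB(N_0) = {N_1, N_2, N_3, N_4, N_5, N_6, N_8, N_9}, which has 8 nodes.

8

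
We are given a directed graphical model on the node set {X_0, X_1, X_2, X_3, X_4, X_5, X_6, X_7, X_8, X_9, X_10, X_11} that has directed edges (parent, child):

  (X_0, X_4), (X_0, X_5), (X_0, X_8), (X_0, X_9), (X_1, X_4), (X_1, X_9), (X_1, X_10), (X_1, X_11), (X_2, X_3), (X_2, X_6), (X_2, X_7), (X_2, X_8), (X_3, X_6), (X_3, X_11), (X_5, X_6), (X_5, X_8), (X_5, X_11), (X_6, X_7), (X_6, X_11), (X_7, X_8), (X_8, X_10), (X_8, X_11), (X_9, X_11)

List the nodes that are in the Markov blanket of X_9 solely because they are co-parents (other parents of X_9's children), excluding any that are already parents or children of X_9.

{X_3, X_5, X_6, X_8}

Children of X_9: X_11.
  X_11's other parents are X_1, X_3, X_5, X_6, X_8.
Excluding nodes already adjacent to X_9 (X_0, X_1, X_11), the co-parent-only contribution is {X_3, X_5, X_6, X_8}.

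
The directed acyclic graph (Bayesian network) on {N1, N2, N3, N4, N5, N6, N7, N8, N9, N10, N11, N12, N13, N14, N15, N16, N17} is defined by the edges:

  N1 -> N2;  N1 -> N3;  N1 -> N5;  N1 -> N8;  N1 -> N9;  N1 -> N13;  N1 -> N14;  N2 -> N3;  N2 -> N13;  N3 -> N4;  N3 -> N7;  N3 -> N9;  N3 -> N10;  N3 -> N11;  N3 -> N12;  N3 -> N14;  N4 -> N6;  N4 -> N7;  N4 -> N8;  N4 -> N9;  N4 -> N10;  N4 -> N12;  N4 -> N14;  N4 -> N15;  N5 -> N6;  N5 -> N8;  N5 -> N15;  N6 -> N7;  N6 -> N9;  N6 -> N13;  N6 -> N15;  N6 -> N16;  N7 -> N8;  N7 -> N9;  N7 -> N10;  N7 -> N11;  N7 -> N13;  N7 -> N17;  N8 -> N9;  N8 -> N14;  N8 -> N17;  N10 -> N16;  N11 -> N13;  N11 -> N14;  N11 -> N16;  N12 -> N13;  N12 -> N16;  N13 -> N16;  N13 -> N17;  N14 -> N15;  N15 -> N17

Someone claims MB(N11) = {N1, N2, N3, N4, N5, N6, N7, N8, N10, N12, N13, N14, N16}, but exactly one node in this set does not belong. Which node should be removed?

The Markov blanket of a node is its parents, its children, and the other parents of its children.
Pa(N11) = {N3, N7}.
N11 has children N13, N14, N16.
For each child, the remaining parents (spouses of N11):
  parents(N13) \ {N11} = {N1, N2, N6, N7, N12}.
  N14 also has parents N1, N3, N4, N8.
  parents(N16) \ {N11} = {N6, N10, N12, N13}.
MB(N11) = {N1, N2, N3, N4, N6, N7, N8, N10, N12, N13, N14, N16}.
N5 is neither a parent, child, nor co-parent of N11, so it does not belong.

N5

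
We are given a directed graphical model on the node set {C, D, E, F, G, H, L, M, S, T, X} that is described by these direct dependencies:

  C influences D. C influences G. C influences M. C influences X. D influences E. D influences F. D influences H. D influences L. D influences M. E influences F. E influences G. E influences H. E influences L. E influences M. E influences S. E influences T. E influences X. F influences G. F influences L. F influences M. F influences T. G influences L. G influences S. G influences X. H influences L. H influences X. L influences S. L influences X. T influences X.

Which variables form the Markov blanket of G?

A node's Markov blanket = Pa ∪ Ch ∪ (parents of Ch other than the node itself).
G's parents: C, E, F.
Ch(G) = {L, S, X}.
Co-parents of G (other parents of its children):
  parents(L) \ {G} = {D, E, F, H}.
  S also has parents E, L.
  X's other parents are C, E, H, L, T.
MB(G) = {C, D, E, F, H, L, S, T, X}.

{C, D, E, F, H, L, S, T, X}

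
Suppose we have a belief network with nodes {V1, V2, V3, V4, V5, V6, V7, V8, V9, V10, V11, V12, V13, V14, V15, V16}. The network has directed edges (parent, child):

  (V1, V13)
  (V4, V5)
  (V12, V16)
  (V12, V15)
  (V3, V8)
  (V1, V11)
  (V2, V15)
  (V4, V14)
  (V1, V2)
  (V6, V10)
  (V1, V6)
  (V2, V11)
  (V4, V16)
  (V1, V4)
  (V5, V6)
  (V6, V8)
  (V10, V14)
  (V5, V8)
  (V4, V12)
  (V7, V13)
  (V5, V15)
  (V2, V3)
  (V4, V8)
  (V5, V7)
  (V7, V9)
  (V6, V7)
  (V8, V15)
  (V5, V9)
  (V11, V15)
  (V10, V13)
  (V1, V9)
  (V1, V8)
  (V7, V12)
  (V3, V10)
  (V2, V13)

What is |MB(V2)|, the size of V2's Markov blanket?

10

Pa(V2) = {V1}.
V2's children: V3, V11, V13, V15.
Parents of each child, excluding V2:
  V3: no additional parents.
  V11's other parent is V1.
  V13's other parents are V1, V7, V10.
  V15's other parents are V5, V8, V11, V12.
MB(V2) = {V1, V3, V5, V7, V8, V10, V11, V12, V13, V15}, which has 10 nodes.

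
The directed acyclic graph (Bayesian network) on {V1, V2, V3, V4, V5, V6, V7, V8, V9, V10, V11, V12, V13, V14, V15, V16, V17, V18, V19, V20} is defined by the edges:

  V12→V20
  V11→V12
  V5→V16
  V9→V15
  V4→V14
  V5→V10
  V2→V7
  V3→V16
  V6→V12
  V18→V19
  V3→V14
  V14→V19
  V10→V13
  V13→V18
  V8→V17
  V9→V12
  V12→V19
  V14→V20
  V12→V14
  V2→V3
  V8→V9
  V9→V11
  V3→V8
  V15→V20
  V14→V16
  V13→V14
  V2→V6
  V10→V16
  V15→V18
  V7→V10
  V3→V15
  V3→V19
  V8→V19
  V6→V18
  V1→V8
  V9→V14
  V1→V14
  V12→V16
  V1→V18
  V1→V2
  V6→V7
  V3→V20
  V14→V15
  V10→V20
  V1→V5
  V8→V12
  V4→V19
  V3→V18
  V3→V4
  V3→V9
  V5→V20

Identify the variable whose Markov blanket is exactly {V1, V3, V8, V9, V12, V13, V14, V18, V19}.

V4

The target node must have every member of {V1, V3, V8, V9, V12, V13, V14, V18, V19} as a parent, child, or co-parent, and no others.
Parents of V4: V3; children: V14, V19; co-parents: V1, V3, V8, V9, V12, V13, V14, V18.
These exactly cover the given set, so the node is V4.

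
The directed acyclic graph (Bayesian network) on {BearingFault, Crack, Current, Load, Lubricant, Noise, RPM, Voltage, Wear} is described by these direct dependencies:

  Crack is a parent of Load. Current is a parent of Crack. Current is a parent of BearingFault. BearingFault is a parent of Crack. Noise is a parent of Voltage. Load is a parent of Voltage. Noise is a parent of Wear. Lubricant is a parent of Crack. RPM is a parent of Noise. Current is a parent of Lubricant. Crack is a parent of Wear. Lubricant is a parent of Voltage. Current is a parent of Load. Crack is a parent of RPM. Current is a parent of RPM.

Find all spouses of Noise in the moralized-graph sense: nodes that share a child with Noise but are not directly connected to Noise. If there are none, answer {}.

Children of Noise: Voltage, Wear.
  Voltage also has parents Load, Lubricant.
  Wear also has parent Crack.
Excluding nodes already adjacent to Noise (RPM, Voltage, Wear), the co-parent-only contribution is {Crack, Load, Lubricant}.

{Crack, Load, Lubricant}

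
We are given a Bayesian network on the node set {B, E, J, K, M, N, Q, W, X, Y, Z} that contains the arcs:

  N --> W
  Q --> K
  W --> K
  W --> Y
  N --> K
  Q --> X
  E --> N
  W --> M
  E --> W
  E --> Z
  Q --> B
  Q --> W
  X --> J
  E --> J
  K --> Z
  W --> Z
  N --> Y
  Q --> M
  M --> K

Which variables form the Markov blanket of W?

W has children K, M, Y, Z.
Parents of W: E, N, Q.
For each child, the remaining parents (spouses of W):
  M also has parent Q.
  Y's other parent is N.
  K's other parents are M, N, Q.
  Z's other parents are E, K.
MB(W) = {E, K, M, N, Q, Y, Z}.

{E, K, M, N, Q, Y, Z}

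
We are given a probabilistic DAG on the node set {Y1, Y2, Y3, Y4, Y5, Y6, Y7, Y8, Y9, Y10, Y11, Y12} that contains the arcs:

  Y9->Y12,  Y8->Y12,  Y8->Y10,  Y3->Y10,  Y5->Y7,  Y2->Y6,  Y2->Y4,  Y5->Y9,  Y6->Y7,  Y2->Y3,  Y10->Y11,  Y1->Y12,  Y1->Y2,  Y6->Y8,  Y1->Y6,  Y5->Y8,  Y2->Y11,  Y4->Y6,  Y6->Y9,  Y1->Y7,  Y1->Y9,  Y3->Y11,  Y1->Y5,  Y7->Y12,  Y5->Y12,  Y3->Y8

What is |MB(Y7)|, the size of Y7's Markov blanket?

6

A node's Markov blanket = Pa ∪ Ch ∪ (parents of Ch other than the node itself).
Parents of Y7: Y1, Y5, Y6.
Y7 has child Y12.
For each child, the remaining parents (spouses of Y7):
  Y12's other parents are Y1, Y5, Y8, Y9.
MB(Y7) = {Y1, Y5, Y6, Y8, Y9, Y12}, which has 6 nodes.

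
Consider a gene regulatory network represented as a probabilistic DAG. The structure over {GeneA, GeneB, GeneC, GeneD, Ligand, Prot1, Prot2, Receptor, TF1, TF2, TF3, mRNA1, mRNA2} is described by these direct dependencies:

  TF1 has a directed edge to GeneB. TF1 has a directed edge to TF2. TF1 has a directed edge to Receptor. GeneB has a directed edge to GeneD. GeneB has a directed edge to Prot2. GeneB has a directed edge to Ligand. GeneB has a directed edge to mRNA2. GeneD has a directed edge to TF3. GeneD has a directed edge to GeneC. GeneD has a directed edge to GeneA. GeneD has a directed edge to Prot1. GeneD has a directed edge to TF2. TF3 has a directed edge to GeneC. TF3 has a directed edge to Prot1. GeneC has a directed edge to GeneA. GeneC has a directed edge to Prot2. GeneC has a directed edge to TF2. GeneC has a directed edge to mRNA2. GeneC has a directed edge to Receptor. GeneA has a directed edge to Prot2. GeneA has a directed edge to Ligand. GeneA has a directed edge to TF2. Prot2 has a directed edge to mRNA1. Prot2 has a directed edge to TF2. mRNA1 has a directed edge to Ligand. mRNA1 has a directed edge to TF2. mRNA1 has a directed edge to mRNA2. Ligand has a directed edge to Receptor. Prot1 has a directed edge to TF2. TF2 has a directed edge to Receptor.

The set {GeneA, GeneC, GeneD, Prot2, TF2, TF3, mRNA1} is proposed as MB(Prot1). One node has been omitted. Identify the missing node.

TF1

Pa(Prot1) = {GeneD, TF3}.
Prot1's children: TF2.
Parents of each child, excluding Prot1:
  TF2 also has parents GeneA, GeneC, GeneD, Prot2, TF1, mRNA1.
MB(Prot1) = {GeneA, GeneC, GeneD, Prot2, TF1, TF2, TF3, mRNA1}.
Comparing with the claimed set, TF1 is missing.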